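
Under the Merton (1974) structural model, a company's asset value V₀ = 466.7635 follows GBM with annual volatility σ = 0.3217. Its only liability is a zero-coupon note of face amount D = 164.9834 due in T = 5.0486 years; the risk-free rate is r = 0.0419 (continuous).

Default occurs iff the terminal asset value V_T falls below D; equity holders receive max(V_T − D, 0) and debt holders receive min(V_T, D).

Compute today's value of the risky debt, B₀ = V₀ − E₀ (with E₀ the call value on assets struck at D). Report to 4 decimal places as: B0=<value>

Work the structural quantities from V₀ = 466.7635 against face 164.9834:
d₁ = [ln(V₀/D) + (r + σ²/2)T] / (σ√T)
   = [ln(466.7635/164.9834) + (0.0419 + 0.5·0.3217²)·5.0486] / (0.3217·√5.0486)
   = [1.039978 + 0.472778] / 0.722831 = 2.092823
d₂ = d₁ − σ√T = 2.092823 − 0.722831 = 1.369992
N(d₁) = 0.981818,  N(d₂) = 0.914655,  e^(−rT) = 0.809340
E₀ = V₀·N(d₁) − D·e^(−rT)·N(d₂)
   = 466.7635·0.981818 − 164.9834·0.809340·0.914655 = 336.144808
B₀ = V₀ − E₀ = 466.7635 − 336.144808 = 130.618692

B0=130.6187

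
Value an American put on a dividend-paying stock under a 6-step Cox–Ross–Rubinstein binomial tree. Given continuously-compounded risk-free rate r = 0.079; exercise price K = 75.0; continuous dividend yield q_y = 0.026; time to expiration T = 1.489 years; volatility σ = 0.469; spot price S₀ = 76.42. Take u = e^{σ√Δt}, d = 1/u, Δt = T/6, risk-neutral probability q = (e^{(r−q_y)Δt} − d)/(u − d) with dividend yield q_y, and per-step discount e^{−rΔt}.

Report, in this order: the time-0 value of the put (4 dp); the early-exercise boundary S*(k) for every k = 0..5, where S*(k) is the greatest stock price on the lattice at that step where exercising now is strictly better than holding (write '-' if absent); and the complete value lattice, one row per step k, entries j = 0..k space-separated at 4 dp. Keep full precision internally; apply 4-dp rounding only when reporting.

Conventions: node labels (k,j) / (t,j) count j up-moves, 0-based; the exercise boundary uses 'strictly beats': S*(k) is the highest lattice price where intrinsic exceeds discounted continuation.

Δt=0.24817, u=1.26319, d=0.79165, q=0.46993, disc=e^(-rΔt)=0.98059
k=6 terminal: V=max(K-S,0) → 56.1895 44.9852 27.1071 0.0000 0.0000 0.0000 0.0000
k=5: j=0 S=23.7611 intr=51.2389 cont=49.9356 V=51.2389[EX]; j=1 S=37.9143 intr=37.0857 cont=35.8735 V=37.0857[EX]; j=2 S=60.4977 intr=14.5023 cont=14.0896 V=14.5023[EX]; j=3 S=96.5328 intr=0.0000 cont=0.0000 V=0.0000[hold]; j=4 S=154.0320 intr=0.0000 cont=0.0000 V=0.0000[hold]; j=5 S=245.7801 intr=0.0000 cont=0.0000 V=0.0000[hold]  S*(5)=60.4977
k=4: j=0 S=30.0148 intr=44.9852 cont=43.7222 V=44.9852[EX]; j=1 S=47.8929 intr=27.1071 cont=25.9591 V=27.1071[EX]; j=2 S=76.4200 intr=0.0000 cont=7.5379 V=7.5379[hold]; j=3 S=121.9391 intr=0.0000 cont=0.0000 V=0.0000[hold]; j=4 S=194.5713 intr=0.0000 cont=0.0000 V=0.0000[hold]  S*(4)=47.8929
k=3: j=0 S=37.9143 intr=37.0857 cont=35.8735 V=37.0857[EX]; j=1 S=60.4977 intr=14.5023 cont=17.5632 V=17.5632[hold]; j=2 S=96.5328 intr=0.0000 cont=3.9180 V=3.9180[hold]; j=3 S=154.0320 intr=0.0000 cont=0.0000 V=0.0000[hold]  S*(3)=37.9143
k=2: j=0 S=47.8929 intr=27.1071 cont=27.3696 V=27.3696[hold]; j=1 S=76.4200 intr=0.0000 cont=10.9344 V=10.9344[hold]; j=2 S=121.9391 intr=0.0000 cont=2.0365 V=2.0365[hold]  S*(2)=-
k=1: j=0 S=60.4977 intr=14.5023 cont=19.2647 V=19.2647[hold]; j=1 S=96.5328 intr=0.0000 cont=6.6219 V=6.6219[hold]  S*(1)=-
k=0: j=0 S=76.4200 intr=0.0000 cont=13.0648 V=13.0648[hold]  S*(0)=-

price = 13.0648
boundary = - - - 37.9143 47.8929 60.4977
tree:
13.0648
19.2647 6.6219
27.3696 10.9344 2.0365
37.0857 17.5632 3.9180 0.0000
44.9852 27.1071 7.5379 0.0000 0.0000
51.2389 37.0857 14.5023 0.0000 0.0000 0.0000
56.1895 44.9852 27.1071 0.0000 0.0000 0.0000 0.0000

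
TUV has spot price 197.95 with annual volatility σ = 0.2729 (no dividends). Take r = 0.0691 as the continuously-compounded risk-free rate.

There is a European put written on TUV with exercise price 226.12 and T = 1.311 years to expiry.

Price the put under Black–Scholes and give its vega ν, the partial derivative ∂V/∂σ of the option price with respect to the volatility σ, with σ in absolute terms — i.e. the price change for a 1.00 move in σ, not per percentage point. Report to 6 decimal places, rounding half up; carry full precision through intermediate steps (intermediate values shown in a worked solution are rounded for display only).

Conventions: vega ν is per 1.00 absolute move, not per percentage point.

price = 29.631388
ν = 90.401794

σ√T = 0.2729·√1.311 = 0.312468
d₁ = (ln(S/K) + (r+σ²/2)T) / (σ√T) = (ln(197.95/226.12) + (0.0691+0.2729²/2)·1.311) / 0.312468 = (-0.133051 + 0.139408) / 0.312468 = 0.020344
d₂ = d₁ − σ√T = 0.020344 − 0.312468 = -0.292124
e^{−rT} = 0.913392
N(−d₁) = 0.491885,  N(−d₂) = 0.614904
Put price V = K·e^{−rT}·N(−d₂) − S·N(−d₁) = 126.999951 − 97.368563 = 29.631388
φ(d₁) = (1/√(2π))·e^{−d₁²/2} = 0.398860
ν = S·φ(d₁)·√T = 90.401794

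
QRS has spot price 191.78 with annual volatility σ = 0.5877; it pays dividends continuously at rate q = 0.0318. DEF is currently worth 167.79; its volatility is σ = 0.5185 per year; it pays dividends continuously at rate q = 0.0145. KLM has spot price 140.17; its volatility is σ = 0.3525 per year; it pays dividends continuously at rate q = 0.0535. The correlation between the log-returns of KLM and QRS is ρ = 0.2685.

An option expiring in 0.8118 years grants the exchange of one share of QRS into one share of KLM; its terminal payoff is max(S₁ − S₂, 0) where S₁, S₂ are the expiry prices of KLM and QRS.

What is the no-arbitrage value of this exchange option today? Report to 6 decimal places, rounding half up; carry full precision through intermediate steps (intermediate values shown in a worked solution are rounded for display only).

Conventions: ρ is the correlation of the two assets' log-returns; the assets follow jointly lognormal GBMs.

exchange price = 13.813105

σ_eff = √(σ₁² + σ₂² − 2ρσ₁σ₂) = √(0.3525² + 0.5877² − 2·0.2685·0.3525·0.5877) = 0.598665
d₁ = (ln(S₁/S₂) + (q₂ − q₁ + σ_eff²/2)T) / (σ_eff√T) = (ln(140.17/191.78) + (0.0318 − 0.0535 + 0.179200)·0.8118) / 0.539397 = -0.344151
d₂ = d₁ − σ_eff√T = -0.344151 − 0.539397 = -0.883549
N(d₁) = 0.365366,  N(d₂) = 0.188470
V = S₁·e^{−q₁T}·N(d₁) − S₂·e^{−q₂T}·N(d₂) = 49.036732 − 35.223627 = 13.813105
Key observation: r never enters — measured in units of QRS, the claim is a call on S₁/S₂ struck at 1, so only the dividend yields and σ_eff matter.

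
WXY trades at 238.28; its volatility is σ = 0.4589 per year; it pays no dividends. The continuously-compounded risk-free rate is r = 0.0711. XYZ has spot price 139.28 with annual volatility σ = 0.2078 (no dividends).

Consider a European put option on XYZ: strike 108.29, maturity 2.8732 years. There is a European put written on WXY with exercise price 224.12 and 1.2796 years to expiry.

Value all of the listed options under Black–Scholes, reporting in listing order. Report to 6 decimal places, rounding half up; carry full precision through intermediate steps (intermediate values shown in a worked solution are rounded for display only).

price(XYZ put K=108.29) = 1.780028
price(WXY put K=224.12) = 30.415766

[XYZ put K=108.29]
σ√T = 0.2078·√2.8732 = 0.352232
d₁ = (ln(S/K) + (r+σ²/2)T) / (σ√T) = (ln(139.28/108.29) + (0.0711+0.2078²/2)·2.8732) / 0.352232 = (0.251673 + 0.266318) / 0.352232 = 1.470599
d₂ = d₁ − σ√T = 1.470599 − 0.352232 = 1.118367
e^{−rT} = 0.815230
N(−d₁) = 0.070700,  N(−d₂) = 0.131705
price = K·e^{−rT}·N(−d₂) − S·N(−d₁) = 11.627097 − 9.847069 = 1.780028
[WXY put K=224.12]
σ√T = 0.4589·√1.2796 = 0.519105
d₁ = (ln(S/K) + (r+σ²/2)T) / (σ√T) = (ln(238.28/224.12) + (0.0711+0.4589²/2)·1.2796) / 0.519105 = (0.061265 + 0.225715) / 0.519105 = 0.552835
d₂ = d₁ − σ√T = 0.552835 − 0.519105 = 0.033730
e^{−rT} = 0.913036
N(−d₁) = 0.290188,  N(−d₂) = 0.486546
price = K·e^{−rT}·N(−d₂) − S·N(−d₁) = 99.561814 − 69.146047 = 30.415766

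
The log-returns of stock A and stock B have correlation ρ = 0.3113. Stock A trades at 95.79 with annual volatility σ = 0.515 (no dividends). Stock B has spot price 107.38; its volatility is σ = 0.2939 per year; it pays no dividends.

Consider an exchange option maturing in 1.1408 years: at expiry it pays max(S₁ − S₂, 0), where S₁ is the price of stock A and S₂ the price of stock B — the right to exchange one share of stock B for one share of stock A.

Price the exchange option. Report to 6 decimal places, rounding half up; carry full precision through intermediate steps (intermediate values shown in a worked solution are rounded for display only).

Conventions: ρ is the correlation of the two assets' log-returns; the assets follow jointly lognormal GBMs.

exchange price = 16.366580

σ_eff = √(σ₁² + σ₂² − 2ρσ₁σ₂) = √(0.515² + 0.2939² − 2·0.3113·0.515·0.2939) = 0.507313
d₁ = (ln(S₁/S₂) + (q₂ − q₁ + σ_eff²/2)T) / (σ_eff√T) = (ln(95.79/107.38) + (0.0 − 0.0 + 0.128683)·1.1408) / 0.541852 = 0.060138
d₂ = d₁ − σ_eff√T = 0.060138 − 0.541852 = -0.481714
N(d₁) = 0.523977,  N(d₂) = 0.315005
V = S₁·e^{−q₁T}·N(d₁) − S₂·e^{−q₂T}·N(d₂) = 50.191788 − 33.825208 = 16.366580
Key observation: pricing in stock B-units makes this a unit-strike call on the ratio S₁/S₂ — the risk-free rate cancels and cannot affect the value.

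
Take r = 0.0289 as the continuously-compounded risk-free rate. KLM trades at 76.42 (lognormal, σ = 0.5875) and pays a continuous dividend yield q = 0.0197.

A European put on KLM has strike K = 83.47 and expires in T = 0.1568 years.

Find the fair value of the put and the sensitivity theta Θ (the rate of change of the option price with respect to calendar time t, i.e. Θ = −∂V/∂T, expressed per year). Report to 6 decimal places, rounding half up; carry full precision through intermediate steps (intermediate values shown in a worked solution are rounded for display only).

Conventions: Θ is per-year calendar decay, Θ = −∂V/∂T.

σ√T = 0.5875·√0.1568 = 0.232638
d₁ = (ln(S/K) + (r−q+σ²/2)T) / (σ√T) = (ln(76.42/83.47) + (0.0289−0.0197+0.5875²/2)·0.1568) / 0.232638 = (-0.088243 + 0.028503) / 0.232638 = -0.256794
d₂ = d₁ − σ√T = -0.256794 − 0.232638 = -0.489432
e^{−rT} = 0.995479
e^{−qT} = 0.996916
N(−d₁) = 0.601331,  N(−d₂) = 0.687732
Put price V = K·e^{−rT}·N(−d₂) − S·e^{−qT}·N(−d₁) = 57.145450 − 45.811987 = 11.333463
φ(d₁) = (1/√(2π))·e^{−d₁²/2} = 0.386003
Θ = −S·e^{−qT}·φ(d₁)·σ/(2√T) − q·S·e^{−qT}·N(−d₁) + r·K·e^{−rT}·N(−d₂) = −21.815294 − 0.902496 + 1.651504 = -21.066287

price = 11.333463
Θ = -21.066287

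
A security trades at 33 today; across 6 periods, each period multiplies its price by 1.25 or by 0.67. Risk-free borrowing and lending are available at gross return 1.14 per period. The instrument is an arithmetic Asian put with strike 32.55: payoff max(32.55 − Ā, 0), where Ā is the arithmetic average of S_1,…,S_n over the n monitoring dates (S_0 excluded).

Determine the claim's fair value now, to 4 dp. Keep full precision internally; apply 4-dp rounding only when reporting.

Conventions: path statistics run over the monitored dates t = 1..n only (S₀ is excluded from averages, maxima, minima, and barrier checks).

price = 0.4950

With p* = (R−d)/(u−d) = 0.8103, sum probability × payoff across the paths and divide by R^6.
Enumerate all 2^6 = 64 price paths (U = up ×1.25, D = down ×0.67); each path with k up-moves has probability p*^k·(1−p*)^(6−k).
DDDDDD: Ā=10.1565, payoff=22.3935, prob=0.000047
UDDDDD: Ā=18.9488, payoff=13.6012, prob=0.000199
DUDDDD: Ā=15.7588, payoff=16.7912, prob=0.000199
UUDDDD: Ā=29.4007, payoff=3.1493, prob=0.000850
DDUDDD: Ā=13.6215, payoff=18.9285, prob=0.000199
UDUDDD: Ā=25.4132, payoff=7.1368, prob=0.000850
DUUDDD: Ā=22.2232, payoff=10.3268, prob=0.000850
UUUDDD: Ā=41.4612, payoff=0.0000, prob=0.003630
DDDUDD: Ā=12.1895, payoff=20.3605, prob=0.000199
UDDUDD: Ā=22.7416, payoff=9.8084, prob=0.000850
DUDUDD: Ā=19.5516, payoff=12.9984, prob=0.000850
UUDUDD: Ā=36.4768, payoff=0.0000, prob=0.003630
DDUUDD: Ā=17.4143, payoff=15.1357, prob=0.000850
UDUUDD: Ā=32.4893, payoff=0.0607, prob=0.003630
DUUUDD: Ā=29.2993, payoff=3.2507, prob=0.003630
UUUUDD: Ā=54.6630, payoff=0.0000, prob=0.015510
DDDDUD: Ā=11.2301, payoff=21.3199, prob=0.000199
UDDDUD: Ā=20.9516, payoff=11.5984, prob=0.000850
DUDDUD: Ā=17.7616, payoff=14.7884, prob=0.000850
UUDDUD: Ā=33.1373, payoff=0.0000, prob=0.003630
DDUDUD: Ā=15.6243, payoff=16.9257, prob=0.000850
UDUDUD: Ā=29.1498, payoff=3.4002, prob=0.003630
DUUDUD: Ā=25.9598, payoff=6.5902, prob=0.003630
UUUDUD: Ā=48.4325, payoff=0.0000, prob=0.015510
DDDUUD: Ā=14.1923, payoff=18.3577, prob=0.000850
UDDUUD: Ā=26.4782, payoff=6.0718, prob=0.003630
DUDUUD: Ā=23.2882, payoff=9.2618, prob=0.003630
UUDUUD: Ā=43.4481, payoff=0.0000, prob=0.015510
DDUUUD: Ā=21.1509, payoff=11.3991, prob=0.003630
UDUUUD: Ā=39.4606, payoff=0.0000, prob=0.015510
DUUUUD: Ā=36.2706, payoff=0.0000, prob=0.015510
UUUUUD: Ā=67.6691, payoff=0.0000, prob=0.066270
DDDDDU: Ā=10.5872, payoff=21.9628, prob=0.000199
UDDDDU: Ā=19.7523, payoff=12.7977, prob=0.000850
DUDDDU: Ā=16.5623, payoff=15.9877, prob=0.000850
UUDDDU: Ā=30.8998, payoff=1.6502, prob=0.003630
DDUDDU: Ā=14.4250, payoff=18.1250, prob=0.000850
UDUDDU: Ā=26.9123, payoff=5.6377, prob=0.003630
DUUDDU: Ā=23.7223, payoff=8.8277, prob=0.003630
UUUDDU: Ā=44.2581, payoff=0.0000, prob=0.015510
DDDUDU: Ā=12.9930, payoff=19.5570, prob=0.000850
UDDUDU: Ā=24.2407, payoff=8.3093, prob=0.003630
DUDUDU: Ā=21.0507, payoff=11.4993, prob=0.003630
UUDUDU: Ā=39.2737, payoff=0.0000, prob=0.015510
DDUUDU: Ā=18.9134, payoff=13.6366, prob=0.003630
UDUUDU: Ā=35.2862, payoff=0.0000, prob=0.015510
DUUUDU: Ā=32.0962, payoff=0.4538, prob=0.015510
UUUUDU: Ā=59.8810, payoff=0.0000, prob=0.066270
DDDDUU: Ā=12.0336, payoff=20.5164, prob=0.000850
UDDDUU: Ā=22.4507, payoff=10.0993, prob=0.003630
DUDDUU: Ā=19.2607, payoff=13.2893, prob=0.003630
UUDDUU: Ā=35.9342, payoff=0.0000, prob=0.015510
DDUDUU: Ā=17.1234, payoff=15.4266, prob=0.003630
UDUDUU: Ā=31.9467, payoff=0.6033, prob=0.015510
DUUDUU: Ā=28.7567, payoff=3.7933, prob=0.015510
UUUDUU: Ā=53.6505, payoff=0.0000, prob=0.066270
DDDUUU: Ā=15.6914, payoff=16.8586, prob=0.003630
UDDUUU: Ā=29.2750, payoff=3.2750, prob=0.015510
DUDUUU: Ā=26.0850, payoff=6.4650, prob=0.015510
UUDUUU: Ā=48.6661, payoff=0.0000, prob=0.066270
DDUUUU: Ā=23.9477, payoff=8.6023, prob=0.015510
UDUUUU: Ā=44.6786, payoff=0.0000, prob=0.066270
DUUUUU: Ā=41.4886, payoff=0.0000, prob=0.066270
UUUUUU: Ā=77.4042, payoff=0.0000, prob=0.283152
Price = Σ prob·payoff / R^6 = 1.086579 / 2.194973 = 0.4950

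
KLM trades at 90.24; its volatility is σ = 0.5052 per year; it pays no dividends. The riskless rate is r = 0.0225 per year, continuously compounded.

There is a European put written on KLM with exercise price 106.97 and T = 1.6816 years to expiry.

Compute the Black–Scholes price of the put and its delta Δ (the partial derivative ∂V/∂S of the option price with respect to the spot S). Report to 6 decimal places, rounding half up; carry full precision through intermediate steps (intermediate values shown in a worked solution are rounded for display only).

price = 31.671912
Δ = -0.449981

σ√T = 0.5052·√1.6816 = 0.655126
d₁ = (ln(S/K) + (r+σ²/2)T) / (σ√T) = (ln(90.24/106.97) + (0.0225+0.5052²/2)·1.6816) / 0.655126 = (-0.170076 + 0.252431) / 0.655126 = 0.125709
d₂ = d₁ − σ√T = 0.125709 − 0.655126 = -0.529417
e^{−rT} = 0.962871
N(−d₁) = 0.449981,  N(−d₂) = 0.701742
Put price V = K·e^{−rT}·N(−d₂) − S·N(−d₁) = 72.278207 − 40.606295 = 31.671912
Δ = −N(−d₁) = -0.449981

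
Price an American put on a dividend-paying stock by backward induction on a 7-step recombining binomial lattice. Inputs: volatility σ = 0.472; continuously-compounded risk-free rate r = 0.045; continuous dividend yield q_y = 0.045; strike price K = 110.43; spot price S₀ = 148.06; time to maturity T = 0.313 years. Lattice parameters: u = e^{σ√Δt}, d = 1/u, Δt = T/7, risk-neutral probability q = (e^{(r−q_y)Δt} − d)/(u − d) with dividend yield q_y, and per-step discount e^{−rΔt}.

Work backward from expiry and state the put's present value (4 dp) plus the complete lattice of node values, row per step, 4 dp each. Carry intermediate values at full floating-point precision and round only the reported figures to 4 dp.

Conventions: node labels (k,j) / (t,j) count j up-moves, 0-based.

Δt=0.04471  u=1.10496  d=0.90501  q=0.47507  discount=0.99799
step 7 (expiry): payoffs max(K−S,0) = 36.8067 20.5408 0.6812 0.0000 0.0000 0.0000 0.0000 0.0000
k=6: (k=6,j=0): S=81.3507, K−S=29.0793, hold=29.0208 ⇒ V=29.0793 exercise | (k=6,j=1): S=99.3239, K−S=11.1061, hold=11.0838 ⇒ V=11.1061 exercise | (k=6,j=2): S=121.2678, K−S=0.0000, hold=0.3569 ⇒ V=0.3569 continue | (k=6,j=3): S=148.0600, K−S=0.0000, hold=0.0000 ⇒ V=0.0000 continue | (k=6,j=4): S=180.7714, K−S=0.0000, hold=0.0000 ⇒ V=0.0000 continue | (k=6,j=5): S=220.7100, K−S=0.0000, hold=0.0000 ⇒ V=0.0000 continue | (k=6,j=6): S=269.4722, K−S=0.0000, hold=0.0000 ⇒ V=0.0000 continue
k=5: (k=5,j=0): S=89.8892, K−S=20.5408, hold=20.4995 ⇒ V=20.5408 exercise | (k=5,j=1): S=109.7488, K−S=0.6812, hold=5.9874 ⇒ V=5.9874 continue | (k=5,j=2): S=133.9960, K−S=0.0000, hold=0.1870 ⇒ V=0.1870 continue | (k=5,j=3): S=163.6002, K−S=0.0000, hold=0.0000 ⇒ V=0.0000 continue | (k=5,j=4): S=199.7450, K−S=0.0000, hold=0.0000 ⇒ V=0.0000 continue | (k=5,j=5): S=243.8754, K−S=0.0000, hold=0.0000 ⇒ V=0.0000 continue
k=4: (k=4,j=0): S=99.3239, K−S=11.1061, hold=13.5996 ⇒ V=13.5996 continue | (k=4,j=1): S=121.2678, K−S=0.0000, hold=3.2253 ⇒ V=3.2253 continue | (k=4,j=2): S=148.0600, K−S=0.0000, hold=0.0979 ⇒ V=0.0979 continue | (k=4,j=3): S=180.7714, K−S=0.0000, hold=0.0000 ⇒ V=0.0000 continue | (k=4,j=4): S=220.7100, K−S=0.0000, hold=0.0000 ⇒ V=0.0000 continue
k=3: (k=3,j=0): S=109.7488, K−S=0.6812, hold=8.6537 ⇒ V=8.6537 continue | (k=3,j=1): S=133.9960, K−S=0.0000, hold=1.7361 ⇒ V=1.7361 continue | (k=3,j=2): S=163.6002, K−S=0.0000, hold=0.0513 ⇒ V=0.0513 continue | (k=3,j=3): S=199.7450, K−S=0.0000, hold=0.0000 ⇒ V=0.0000 continue
k=2: (k=2,j=0): S=121.2678, K−S=0.0000, hold=5.3566 ⇒ V=5.3566 continue | (k=2,j=1): S=148.0600, K−S=0.0000, hold=0.9338 ⇒ V=0.9338 continue | (k=2,j=2): S=180.7714, K−S=0.0000, hold=0.0269 ⇒ V=0.0269 continue
k=1: (k=1,j=0): S=133.9960, K−S=0.0000, hold=3.2489 ⇒ V=3.2489 continue | (k=1,j=1): S=163.6002, K−S=0.0000, hold=0.5020 ⇒ V=0.5020 continue
k=0: (k=0,j=0): S=148.0600, K−S=0.0000, hold=1.9400 ⇒ V=1.9400 continue

price = 1.9400
tree:
1.9400
3.2489 0.5020
5.3566 0.9338 0.0269
8.6537 1.7361 0.0513 0.0000
13.5996 3.2253 0.0979 0.0000 0.0000
20.5408 5.9874 0.1870 0.0000 0.0000 0.0000
29.0793 11.1061 0.3569 0.0000 0.0000 0.0000 0.0000
36.8067 20.5408 0.6812 0.0000 0.0000 0.0000 0.0000 0.0000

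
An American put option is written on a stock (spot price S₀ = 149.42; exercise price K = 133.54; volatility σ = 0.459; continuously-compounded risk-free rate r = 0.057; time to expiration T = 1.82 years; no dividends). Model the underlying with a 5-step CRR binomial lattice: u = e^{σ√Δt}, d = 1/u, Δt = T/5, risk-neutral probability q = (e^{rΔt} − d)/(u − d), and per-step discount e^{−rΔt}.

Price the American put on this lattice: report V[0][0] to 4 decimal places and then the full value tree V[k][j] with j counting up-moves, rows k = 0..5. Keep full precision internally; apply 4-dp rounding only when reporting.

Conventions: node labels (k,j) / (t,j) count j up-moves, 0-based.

Δt=0.36400, u=1.31907, d=0.75811, q=0.46858, disc=e^(-rΔt)=0.97947
k=5 terminal: V=max(K-S,0) → 96.1227 68.4361 20.2631 0.0000 0.0000 0.0000
k=4: j=0 S=49.3559 intr=84.1841 cont=81.4419 V=84.1841[EX]; j=1 S=85.8764 intr=47.6636 cont=44.9214 V=47.6636[EX]; j=2 S=149.4200 intr=0.0000 cont=10.5471 V=10.5471[hold]; j=3 S=259.9821 intr=0.0000 cont=0.0000 V=0.0000[hold]; j=4 S=452.3536 intr=0.0000 cont=0.0000 V=0.0000[hold]
k=3: j=0 S=65.1039 intr=68.4361 cont=65.6940 V=68.4361[EX]; j=1 S=113.2769 intr=20.2631 cont=29.6499 V=29.6499[hold]; j=2 S=197.0952 intr=0.0000 cont=5.4898 V=5.4898[hold]; j=3 S=342.9342 intr=0.0000 cont=0.0000 V=0.0000[hold]
k=2: j=0 S=85.8764 intr=47.6636 cont=49.2296 V=49.2296[hold]; j=1 S=149.4200 intr=0.0000 cont=17.9526 V=17.9526[hold]; j=2 S=259.9821 intr=0.0000 cont=2.8575 V=2.8575[hold]
k=1: j=0 S=113.2769 intr=20.2631 cont=33.8638 V=33.8638[hold]; j=1 S=197.0952 intr=0.0000 cont=10.6559 V=10.6559[hold]
k=0: j=0 S=149.4200 intr=0.0000 cont=22.5170 V=22.5170[hold]

price = 22.5170
tree:
22.5170
33.8638 10.6559
49.2296 17.9526 2.8575
68.4361 29.6499 5.4898 0.0000
84.1841 47.6636 10.5471 0.0000 0.0000
96.1227 68.4361 20.2631 0.0000 0.0000 0.0000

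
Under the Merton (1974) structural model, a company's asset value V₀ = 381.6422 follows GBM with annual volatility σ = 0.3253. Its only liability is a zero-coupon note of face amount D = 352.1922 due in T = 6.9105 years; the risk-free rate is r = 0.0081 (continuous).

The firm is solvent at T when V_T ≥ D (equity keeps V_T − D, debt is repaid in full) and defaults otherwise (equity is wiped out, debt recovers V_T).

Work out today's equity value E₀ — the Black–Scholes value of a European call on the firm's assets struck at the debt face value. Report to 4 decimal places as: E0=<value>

Apply the equity-as-call identities (strike 352.1922, horizon 6.9105 years):
d₁ = [ln(V₀/D) + (r + σ²/2)T] / (σ√T)
   = [ln(381.6422/352.1922) + (0.0081 + 0.5·0.3253²)·6.9105] / (0.3253·√6.9105)
   = [0.080306 + 0.421610] / 0.855143 = 0.586938
d₂ = d₁ − σ√T = 0.586938 − 0.855143 = -0.268205
N(d₁) = 0.721377,  N(d₂) = 0.394271,  e^(−rT) = 0.945563
E₀ = V₀·N(d₁) − D·e^(−rT)·N(d₂)
   = 381.6422·0.721377 − 352.1922·0.945563·0.394271 = 144.008066

E0=144.0081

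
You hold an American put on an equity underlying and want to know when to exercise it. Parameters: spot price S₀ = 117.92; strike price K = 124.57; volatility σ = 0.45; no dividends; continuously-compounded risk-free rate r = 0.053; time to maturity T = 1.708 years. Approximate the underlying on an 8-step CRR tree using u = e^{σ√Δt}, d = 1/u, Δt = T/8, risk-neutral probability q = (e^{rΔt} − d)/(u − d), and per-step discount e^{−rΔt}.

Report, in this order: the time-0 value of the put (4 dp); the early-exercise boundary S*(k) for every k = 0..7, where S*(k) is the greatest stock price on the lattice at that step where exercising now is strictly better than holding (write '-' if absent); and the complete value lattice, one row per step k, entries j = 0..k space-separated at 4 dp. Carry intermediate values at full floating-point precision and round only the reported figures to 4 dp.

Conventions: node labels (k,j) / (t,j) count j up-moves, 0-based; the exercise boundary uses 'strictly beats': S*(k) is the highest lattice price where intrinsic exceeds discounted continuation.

price = 26.4760
boundary = - - - 63.1950 51.3311 63.1950 77.8008 95.7824
tree:
26.4760
36.1673 16.4144
47.9216 24.0610 8.3684
61.3750 34.2214 13.4239 2.9895
73.2389 46.8968 21.0519 5.3268 0.4815
82.8755 61.3750 32.0412 9.4281 0.9282 0.0000
90.7029 73.2389 46.7692 16.5542 1.7893 0.0000 0.0000
97.0609 82.8755 61.3750 28.7876 3.4495 0.0000 0.0000 0.0000
102.2253 90.7029 73.2389 46.7692 6.6500 0.0000 0.0000 0.0000 0.0000

Δt=0.21350  u=1.23112  d=0.81227  q=0.47537  discount=0.98875
step 8 (expiry): payoffs max(K−S,0) = 102.2253 90.7029 73.2389 46.7692 6.6500 0.0000 0.0000 0.0000 0.0000
step 7: (k=7,j=0): S=27.5091, K−S=97.0609, hold=95.6593 ⇒ V=97.0609 exercise | (k=7,j=1): S=41.6945, K−S=82.8755, hold=81.4738 ⇒ V=82.8755 exercise | (k=7,j=2): S=63.1950, K−S=61.3750, hold=59.9734 ⇒ V=61.3750 exercise | (k=7,j=3): S=95.7824, K−S=28.7876, hold=27.3860 ⇒ V=28.7876 exercise | (k=7,j=4): S=145.1741, K−S=0.0000, hold=3.4495 ⇒ V=3.4495 continue | (k=7,j=5): S=220.0354, K−S=0.0000, hold=0.0000 ⇒ V=0.0000 continue | (k=7,j=6): S=333.5000, K−S=0.0000, hold=0.0000 ⇒ V=0.0000 continue | (k=7,j=7): S=505.4744, K−S=0.0000, hold=0.0000 ⇒ V=0.0000 continue  boundary S*=95.7824
step 6: (k=6,j=0): S=33.8671, K−S=90.7029, hold=89.3013 ⇒ V=90.7029 exercise | (k=6,j=1): S=51.3311, K−S=73.2389, hold=71.8372 ⇒ V=73.2389 exercise | (k=6,j=2): S=77.8008, K−S=46.7692, hold=45.3676 ⇒ V=46.7692 exercise | (k=6,j=3): S=117.9200, K−S=6.6500, hold=16.5542 ⇒ V=16.5542 continue | (k=6,j=4): S=178.7273, K−S=0.0000, hold=1.7893 ⇒ V=1.7893 continue | (k=6,j=5): S=270.8907, K−S=0.0000, hold=0.0000 ⇒ V=0.0000 continue | (k=6,j=6): S=410.5797, K−S=0.0000, hold=0.0000 ⇒ V=0.0000 continue  boundary S*=77.8008
step 5: (k=5,j=0): S=41.6945, K−S=82.8755, hold=81.4738 ⇒ V=82.8755 exercise | (k=5,j=1): S=63.1950, K−S=61.3750, hold=59.9734 ⇒ V=61.3750 exercise | (k=5,j=2): S=95.7824, K−S=28.7876, hold=32.0412 ⇒ V=32.0412 continue | (k=5,j=3): S=145.1741, K−S=0.0000, hold=9.4281 ⇒ V=9.4281 continue | (k=5,j=4): S=220.0354, K−S=0.0000, hold=0.9282 ⇒ V=0.9282 continue | (k=5,j=5): S=333.5000, K−S=0.0000, hold=0.0000 ⇒ V=0.0000 continue  boundary S*=63.1950
step 4: (k=4,j=0): S=51.3311, K−S=73.2389, hold=71.8372 ⇒ V=73.2389 exercise | (k=4,j=1): S=77.8008, K−S=46.7692, hold=46.8968 ⇒ V=46.8968 continue | (k=4,j=2): S=117.9200, K−S=6.6500, hold=21.0519 ⇒ V=21.0519 continue | (k=4,j=3): S=178.7273, K−S=0.0000, hold=5.3268 ⇒ V=5.3268 continue | (k=4,j=4): S=270.8907, K−S=0.0000, hold=0.4815 ⇒ V=0.4815 continue  boundary S*=51.3311
step 3: (k=3,j=0): S=63.1950, K−S=61.3750, hold=60.0334 ⇒ V=61.3750 exercise | (k=3,j=1): S=95.7824, K−S=28.7876, hold=34.2214 ⇒ V=34.2214 continue | (k=3,j=2): S=145.1741, K−S=0.0000, hold=13.4239 ⇒ V=13.4239 continue | (k=3,j=3): S=220.0354, K−S=0.0000, hold=2.9895 ⇒ V=2.9895 continue  boundary S*=63.1950
step 2: (k=2,j=0): S=77.8008, K−S=46.7692, hold=47.9216 ⇒ V=47.9216 continue | (k=2,j=1): S=117.9200, K−S=6.6500, hold=24.0610 ⇒ V=24.0610 continue | (k=2,j=2): S=178.7273, K−S=0.0000, hold=8.3684 ⇒ V=8.3684 continue  boundary S*=-
step 1: (k=1,j=0): S=95.7824, K−S=28.7876, hold=36.1673 ⇒ V=36.1673 continue | (k=1,j=1): S=145.1741, K−S=0.0000, hold=16.4144 ⇒ V=16.4144 continue  boundary S*=-
step 0: (k=0,j=0): S=117.9200, K−S=6.6500, hold=26.4760 ⇒ V=26.4760 continue  boundary S*=-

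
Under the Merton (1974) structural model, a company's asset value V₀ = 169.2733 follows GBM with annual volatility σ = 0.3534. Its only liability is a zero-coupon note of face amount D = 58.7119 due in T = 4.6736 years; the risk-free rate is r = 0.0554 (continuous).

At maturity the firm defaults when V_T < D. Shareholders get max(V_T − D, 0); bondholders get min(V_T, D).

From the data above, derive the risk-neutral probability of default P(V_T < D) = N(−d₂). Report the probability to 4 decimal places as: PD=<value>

PD=0.0897

With assets at 169.2733 and a single debt payment of 58.7119 at 4.6736 years:
d₁ = [ln(V₀/D) + (r + σ²/2)T] / (σ√T)
   = [ln(169.2733/58.7119) + (0.0554 + 0.5·0.3534²)·4.6736] / (0.3534·√4.6736)
   = [1.058872 + 0.550764] / 0.763998 = 2.106859
d₂ = d₁ − σ√T = 2.106859 − 0.763998 = 1.342861
risk-neutral PD = N(−d₂) = N(-1.342861) = 0.089659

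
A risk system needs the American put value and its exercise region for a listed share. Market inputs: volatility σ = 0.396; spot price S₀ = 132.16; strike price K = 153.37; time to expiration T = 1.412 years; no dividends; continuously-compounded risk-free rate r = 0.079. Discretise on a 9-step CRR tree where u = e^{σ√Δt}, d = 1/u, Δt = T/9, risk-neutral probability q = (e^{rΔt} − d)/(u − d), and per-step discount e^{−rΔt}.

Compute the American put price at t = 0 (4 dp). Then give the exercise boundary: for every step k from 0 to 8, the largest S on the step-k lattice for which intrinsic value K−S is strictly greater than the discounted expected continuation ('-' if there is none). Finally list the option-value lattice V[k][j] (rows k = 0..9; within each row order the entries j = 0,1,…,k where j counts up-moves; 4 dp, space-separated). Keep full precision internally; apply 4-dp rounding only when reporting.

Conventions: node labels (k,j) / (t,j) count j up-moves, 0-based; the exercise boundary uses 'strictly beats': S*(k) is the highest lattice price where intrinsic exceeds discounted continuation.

Δt=0.15689  u=1.16982  d=0.85483  q=0.50046  discount=0.98768
step 9 (expiry): payoffs max(K−S,0) = 121.1579 109.2882 93.0447 70.8157 40.3956 0.0000 0.0000 0.0000 0.0000 0.0000
step 8: (k=8,j=0): S=37.6824, K−S=115.6876, hold=113.7984 ⇒ V=115.6876 exercise | (k=8,j=1): S=51.5679, K−S=101.8021, hold=99.9130 ⇒ V=101.8021 exercise | (k=8,j=2): S=70.5699, K−S=82.8001, hold=80.9109 ⇒ V=82.8001 exercise | (k=8,j=3): S=96.5739, K−S=56.7961, hold=54.9069 ⇒ V=56.7961 exercise | (k=8,j=4): S=132.1600, K−S=21.2100, hold=19.9307 ⇒ V=21.2100 exercise | (k=8,j=5): S=180.8591, K−S=0.0000, hold=0.0000 ⇒ V=0.0000 continue | (k=8,j=6): S=247.5031, K−S=0.0000, hold=0.0000 ⇒ V=0.0000 continue | (k=8,j=7): S=338.7045, K−S=0.0000, hold=0.0000 ⇒ V=0.0000 continue | (k=8,j=8): S=463.5123, K−S=0.0000, hold=0.0000 ⇒ V=0.0000 continue  boundary S*=132.1600
step 7: (k=7,j=0): S=44.0818, K−S=109.2882, hold=107.3991 ⇒ V=109.2882 exercise | (k=7,j=1): S=60.3253, K−S=93.0447, hold=91.1556 ⇒ V=93.0447 exercise | (k=7,j=2): S=82.5543, K−S=70.8157, hold=68.9266 ⇒ V=70.8157 exercise | (k=7,j=3): S=112.9744, K−S=40.3956, hold=38.5065 ⇒ V=40.3956 exercise | (k=7,j=4): S=154.6038, K−S=0.0000, hold=10.4647 ⇒ V=10.4647 continue | (k=7,j=5): S=211.5731, K−S=0.0000, hold=0.0000 ⇒ V=0.0000 continue | (k=7,j=6): S=289.5348, K−S=0.0000, hold=0.0000 ⇒ V=0.0000 continue | (k=7,j=7): S=396.2243, K−S=0.0000, hold=0.0000 ⇒ V=0.0000 continue  boundary S*=112.9744
step 6: (k=6,j=0): S=51.5679, K−S=101.8021, hold=99.9130 ⇒ V=101.8021 exercise | (k=6,j=1): S=70.5699, K−S=82.8001, hold=80.9109 ⇒ V=82.8001 exercise | (k=6,j=2): S=96.5739, K−S=56.7961, hold=54.9069 ⇒ V=56.7961 exercise | (k=6,j=3): S=132.1600, K−S=21.2100, hold=25.1034 ⇒ V=25.1034 continue | (k=6,j=4): S=180.8591, K−S=0.0000, hold=5.1632 ⇒ V=5.1632 continue | (k=6,j=5): S=247.5031, K−S=0.0000, hold=0.0000 ⇒ V=0.0000 continue | (k=6,j=6): S=338.7045, K−S=0.0000, hold=0.0000 ⇒ V=0.0000 continue  boundary S*=96.5739
step 5: (k=5,j=0): S=60.3253, K−S=93.0447, hold=91.1556 ⇒ V=93.0447 exercise | (k=5,j=1): S=82.5543, K−S=70.8157, hold=68.9266 ⇒ V=70.8157 exercise | (k=5,j=2): S=112.9744, K−S=40.3956, hold=40.4309 ⇒ V=40.4309 continue | (k=5,j=3): S=154.6038, K−S=0.0000, hold=14.9378 ⇒ V=14.9378 continue | (k=5,j=4): S=211.5731, K−S=0.0000, hold=2.5474 ⇒ V=2.5474 continue | (k=5,j=5): S=289.5348, K−S=0.0000, hold=0.0000 ⇒ V=0.0000 continue  boundary S*=82.5543
step 4: (k=4,j=0): S=70.5699, K−S=82.8001, hold=80.9109 ⇒ V=82.8001 exercise | (k=4,j=1): S=96.5739, K−S=56.7961, hold=54.9244 ⇒ V=56.7961 exercise | (k=4,j=2): S=132.1600, K−S=21.2100, hold=27.3318 ⇒ V=27.3318 continue | (k=4,j=3): S=180.8591, K−S=0.0000, hold=8.6293 ⇒ V=8.6293 continue | (k=4,j=4): S=247.5031, K−S=0.0000, hold=1.2569 ⇒ V=1.2569 continue  boundary S*=96.5739
step 3: (k=3,j=0): S=82.5543, K−S=70.8157, hold=68.9266 ⇒ V=70.8157 exercise | (k=3,j=1): S=112.9744, K−S=40.3956, hold=41.5324 ⇒ V=41.5324 continue | (k=3,j=2): S=154.6038, K−S=0.0000, hold=17.7506 ⇒ V=17.7506 continue | (k=3,j=3): S=211.5731, K−S=0.0000, hold=4.8789 ⇒ V=4.8789 continue  boundary S*=82.5543
step 2: (k=2,j=0): S=96.5739, K−S=56.7961, hold=55.4689 ⇒ V=56.7961 exercise | (k=2,j=1): S=132.1600, K−S=21.2100, hold=29.2656 ⇒ V=29.2656 continue | (k=2,j=2): S=180.8591, K−S=0.0000, hold=11.1695 ⇒ V=11.1695 continue  boundary S*=96.5739
step 1: (k=1,j=0): S=112.9744, K−S=40.3956, hold=42.4883 ⇒ V=42.4883 continue | (k=1,j=1): S=154.6038, K−S=0.0000, hold=19.9603 ⇒ V=19.9603 continue  boundary S*=-
step 0: (k=0,j=0): S=132.1600, K−S=21.2100, hold=30.8295 ⇒ V=30.8295 continue  boundary S*=-

price = 30.8295
boundary = - - 96.5739 82.5543 96.5739 82.5543 96.5739 112.9744 132.1600
tree:
30.8295
42.4883 19.9603
56.7961 29.2656 11.1695
70.8157 41.5324 17.7506 4.8789
82.8001 56.7961 27.3318 8.6293 1.2569
93.0447 70.8157 40.4309 14.9378 2.5474 0.0000
101.8021 82.8001 56.7961 25.1034 5.1632 0.0000 0.0000
109.2882 93.0447 70.8157 40.3956 10.4647 0.0000 0.0000 0.0000
115.6876 101.8021 82.8001 56.7961 21.2100 0.0000 0.0000 0.0000 0.0000
121.1579 109.2882 93.0447 70.8157 40.3956 0.0000 0.0000 0.0000 0.0000 0.0000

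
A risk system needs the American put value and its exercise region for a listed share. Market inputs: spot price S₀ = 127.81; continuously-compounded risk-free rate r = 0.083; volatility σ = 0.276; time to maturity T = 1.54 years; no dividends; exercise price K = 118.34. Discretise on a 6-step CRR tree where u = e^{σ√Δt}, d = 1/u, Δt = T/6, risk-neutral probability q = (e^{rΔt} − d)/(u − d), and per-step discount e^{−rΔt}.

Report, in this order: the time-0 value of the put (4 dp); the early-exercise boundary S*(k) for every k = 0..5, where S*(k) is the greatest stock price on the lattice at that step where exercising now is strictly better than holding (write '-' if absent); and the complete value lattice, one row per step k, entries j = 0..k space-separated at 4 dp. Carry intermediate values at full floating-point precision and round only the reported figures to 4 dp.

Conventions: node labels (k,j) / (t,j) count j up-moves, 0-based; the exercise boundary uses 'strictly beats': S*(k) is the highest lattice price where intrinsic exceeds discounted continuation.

params: Δt=0.25667 u=1.15008 d=0.86951 q=0.54184 e^(-rΔt)=0.97892
t_6 payoffs: 63.1061 45.2835 21.7100 0.0000 0.0000 0.0000 0.0000
t_5: node(5,0) S=63.5232 payoff=54.8168 vs cont=52.3224 → 54.8168 [stop]  node(5,1) S=84.0205 payoff=34.3195 vs cont=31.8251 → 34.3195 [stop]  node(5,2) S=111.1318 payoff=7.2082 vs cont=9.7369 → 9.7369 [wait]  node(5,3) S=146.9912 payoff=0.0000 vs cont=0.0000 → 0.0000 [wait]  node(5,4) S=194.4215 payoff=0.0000 vs cont=0.0000 → 0.0000 [wait]  node(5,5) S=257.1563 payoff=0.0000 vs cont=0.0000 → 0.0000 [wait]  ⇒ S*(5)=84.0205
t_4: node(4,0) S=73.0565 payoff=45.2835 vs cont=42.7891 → 45.2835 [stop]  node(4,1) S=96.6300 payoff=21.7100 vs cont=20.5569 → 21.7100 [stop]  node(4,2) S=127.8100 payoff=0.0000 vs cont=4.3670 → 4.3670 [wait]  node(4,3) S=169.0510 payoff=0.0000 vs cont=0.0000 → 0.0000 [wait]  node(4,4) S=223.5995 payoff=0.0000 vs cont=0.0000 → 0.0000 [wait]  ⇒ S*(4)=96.6300
t_3: node(3,0) S=84.0205 payoff=34.3195 vs cont=31.8251 → 34.3195 [stop]  node(3,1) S=111.1318 payoff=7.2082 vs cont=12.0533 → 12.0533 [wait]  node(3,2) S=146.9912 payoff=0.0000 vs cont=1.9586 → 1.9586 [wait]  node(3,3) S=194.4215 payoff=0.0000 vs cont=0.0000 → 0.0000 [wait]  ⇒ S*(3)=84.0205
t_2: node(2,0) S=96.6300 payoff=21.7100 vs cont=21.7856 → 21.7856 [wait]  node(2,1) S=127.8100 payoff=0.0000 vs cont=6.4448 → 6.4448 [wait]  node(2,2) S=169.0510 payoff=0.0000 vs cont=0.8784 → 0.8784 [wait]  ⇒ S*(2)=-
t_1: node(1,0) S=111.1318 payoff=7.2082 vs cont=13.1893 → 13.1893 [wait]  node(1,1) S=146.9912 payoff=0.0000 vs cont=3.3564 → 3.3564 [wait]  ⇒ S*(1)=-
t_0: node(0,0) S=127.8100 payoff=0.0000 vs cont=7.6957 → 7.6957 [wait]  ⇒ S*(0)=-

price = 7.6957
boundary = - - - 84.0205 96.6300 84.0205
tree:
7.6957
13.1893 3.3564
21.7856 6.4448 0.8784
34.3195 12.0533 1.9586 0.0000
45.2835 21.7100 4.3670 0.0000 0.0000
54.8168 34.3195 9.7369 0.0000 0.0000 0.0000
63.1061 45.2835 21.7100 0.0000 0.0000 0.0000 0.0000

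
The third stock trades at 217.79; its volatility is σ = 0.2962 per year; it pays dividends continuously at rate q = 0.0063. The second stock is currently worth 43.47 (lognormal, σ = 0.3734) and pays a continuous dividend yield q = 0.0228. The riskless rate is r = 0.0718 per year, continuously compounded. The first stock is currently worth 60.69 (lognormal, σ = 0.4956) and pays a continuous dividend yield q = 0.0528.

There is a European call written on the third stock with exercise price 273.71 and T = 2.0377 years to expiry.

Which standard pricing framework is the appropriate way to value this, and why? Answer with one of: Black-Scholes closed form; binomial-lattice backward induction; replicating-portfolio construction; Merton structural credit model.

framework: Black-Scholes closed form

Key observation: the instrument is a plain European call (strike 273.71) on a lognormal asset; the exact continuous-time formula applies directly.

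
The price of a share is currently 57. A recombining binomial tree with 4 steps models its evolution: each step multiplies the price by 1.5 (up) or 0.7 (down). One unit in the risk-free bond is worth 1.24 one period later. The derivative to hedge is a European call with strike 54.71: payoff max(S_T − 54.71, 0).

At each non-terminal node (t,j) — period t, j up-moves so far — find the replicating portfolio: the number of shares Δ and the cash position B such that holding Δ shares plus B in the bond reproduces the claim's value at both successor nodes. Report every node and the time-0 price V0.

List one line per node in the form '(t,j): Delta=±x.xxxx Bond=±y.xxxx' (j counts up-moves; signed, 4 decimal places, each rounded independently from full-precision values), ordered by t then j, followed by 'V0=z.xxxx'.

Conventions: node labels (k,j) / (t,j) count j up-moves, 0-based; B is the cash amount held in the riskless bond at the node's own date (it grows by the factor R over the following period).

Arbitrage-free pricing uses the up-move probability p* = (R−d)/(u−d) = 0.6750, discounting each step at R = 1.24.
Terminal payoffs: V(4,0)=0.0000, V(4,1)=0.0000, V(4,2)=8.1325, V(4,3)=79.9525, V(4,4)=233.8525
(3,0): S=19.5510. Δ = (V_up−V_dn)/(S_up−S_dn) = (0.0000−0.0000)/(29.3265−13.6857) = 0.0000. V = [p*·0.0000 + (1−p*)·0.0000]/1.24 = 0.0000. B = V − Δ·S = 0.0000.
(3,1): S=41.8950. Δ = (V_up−V_dn)/(S_up−S_dn) = (8.1325−0.0000)/(62.8425−29.3265) = 0.2426. V = [p*·8.1325 + (1−p*)·0.0000]/1.24 = 4.4270. B = V − Δ·S = -5.7387.
(3,2): S=89.7750. Δ = (V_up−V_dn)/(S_up−S_dn) = (79.9525−8.1325)/(134.6625−62.8425) = 1.0000. V = [p*·79.9525 + (1−p*)·8.1325]/1.24 = 45.6540. B = V − Δ·S = -44.1210.
(3,3): S=192.3750. Δ = (V_up−V_dn)/(S_up−S_dn) = (233.8525−79.9525)/(288.5625−134.6625) = 1.0000. V = [p*·233.8525 + (1−p*)·79.9525]/1.24 = 148.2540. B = V − Δ·S = -44.1210.
(2,0): S=27.9300. Δ = (V_up−V_dn)/(S_up−S_dn) = (4.4270−0.0000)/(41.8950−19.5510) = 0.1981. V = [p*·4.4270 + (1−p*)·0.0000]/1.24 = 2.4098. B = V − Δ·S = -3.1239.
(2,1): S=59.8500. Δ = (V_up−V_dn)/(S_up−S_dn) = (45.6540−4.4270)/(89.7750−41.8950) = 0.8610. V = [p*·45.6540 + (1−p*)·4.4270]/1.24 = 26.0123. B = V − Δ·S = -25.5215.
(2,2): S=128.2500. Δ = (V_up−V_dn)/(S_up−S_dn) = (148.2540−45.6540)/(192.3750−89.7750) = 1.0000. V = [p*·148.2540 + (1−p*)·45.6540]/1.24 = 92.6686. B = V − Δ·S = -35.5814.
(1,0): S=39.9000. Δ = (V_up−V_dn)/(S_up−S_dn) = (26.0123−2.4098)/(59.8500−27.9300) = 0.7394. V = [p*·26.0123 + (1−p*)·2.4098]/1.24 = 14.7915. B = V − Δ·S = -14.7115.
(1,1): S=85.5000. Δ = (V_up−V_dn)/(S_up−S_dn) = (92.6686−26.0123)/(128.2500−59.8500) = 0.9745. V = [p*·92.6686 + (1−p*)·26.0123]/1.24 = 57.2623. B = V − Δ·S = -26.0580.
(0,0): S=57.0000. Δ = (V_up−V_dn)/(S_up−S_dn) = (57.2623−14.7915)/(85.5000−39.9000) = 0.9314. V = [p*·57.2623 + (1−p*)·14.7915]/1.24 = 35.0478. B = V − Δ·S = -18.0407.
Sanity check at the root: Δ(0,0)·S0 + B(0,0) reproduces V0 = 35.0478.

(0,0): Delta=0.9314 Bond=-18.0407
(1,0): Delta=0.7394 Bond=-14.7115
(1,1): Delta=0.9745 Bond=-26.0580
(2,0): Delta=0.1981 Bond=-3.1239
(2,1): Delta=0.8610 Bond=-25.5215
(2,2): Delta=1.0000 Bond=-35.5814
(3,0): Delta=0.0000 Bond=0.0000
(3,1): Delta=0.2426 Bond=-5.7387
(3,2): Delta=1.0000 Bond=-44.1210
(3,3): Delta=1.0000 Bond=-44.1210
V0=35.0478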